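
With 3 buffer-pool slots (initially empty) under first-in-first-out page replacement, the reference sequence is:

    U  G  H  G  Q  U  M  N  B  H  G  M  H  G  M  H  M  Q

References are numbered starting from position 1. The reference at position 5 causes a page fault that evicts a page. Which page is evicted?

pos 1: U: miss, frames [U]
pos 2: G: miss, frames [U, G]
pos 3: H: miss, frames [U, G, H]
pos 4: G: hit
pos 5: Q: miss, evict U, frames [G, H, Q]
At position 5, page U is evicted.

U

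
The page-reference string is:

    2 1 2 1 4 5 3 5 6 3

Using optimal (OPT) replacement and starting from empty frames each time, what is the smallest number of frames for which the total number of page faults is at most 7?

2

f=1: 10 faults
f=2: 6 faults
f=3: 6 faults
f=4: 6 faults
f=5: 6 faults
f=6: 6 faults
Smallest f with faults ≤ 7 is 2.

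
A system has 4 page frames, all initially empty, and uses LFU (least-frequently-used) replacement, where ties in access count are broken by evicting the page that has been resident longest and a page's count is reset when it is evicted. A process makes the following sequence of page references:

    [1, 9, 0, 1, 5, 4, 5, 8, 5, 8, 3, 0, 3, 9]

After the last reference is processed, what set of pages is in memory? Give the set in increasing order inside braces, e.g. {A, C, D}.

1 -> miss, frames (1)
9 -> miss, frames (1 9)
0 -> miss, frames (1 9 0)
1 -> hit
5 -> miss, frames (1 9 0 5)
4 -> miss, evict 9, frames (1 0 5 4)
5 -> hit
8 -> miss, evict 0, frames (1 5 4 8)
5 -> hit
8 -> hit
3 -> miss, evict 4, frames (1 5 8 3)
0 -> miss, evict 3, frames (1 5 8 0)
3 -> miss, evict 0, frames (1 5 8 3)
9 -> miss, evict 3, frames (1 5 8 9)

{1, 5, 8, 9}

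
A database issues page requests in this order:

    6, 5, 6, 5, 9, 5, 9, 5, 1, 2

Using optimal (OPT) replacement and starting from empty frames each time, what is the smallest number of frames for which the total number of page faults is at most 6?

f=1: 10 faults
f=2: 5 faults
f=3: 5 faults
f=4: 5 faults
f=5: 5 faults
Smallest f with faults ≤ 6 is 2.

2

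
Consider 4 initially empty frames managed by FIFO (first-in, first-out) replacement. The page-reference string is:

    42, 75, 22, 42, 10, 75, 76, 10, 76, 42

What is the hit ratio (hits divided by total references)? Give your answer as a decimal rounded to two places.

42 -> fault, frames [42]
75 -> fault, frames [42, 75]
22 -> fault, frames [42, 75, 22]
42 -> hit
10 -> fault, frames [42, 75, 22, 10]
75 -> hit
76 -> fault, evict 42, frames [75, 22, 10, 76]
10 -> hit
76 -> hit
42 -> fault, evict 75, frames [22, 10, 76, 42]
Hits: 4 of 10 references → 4/10 = 0.4000.

0.40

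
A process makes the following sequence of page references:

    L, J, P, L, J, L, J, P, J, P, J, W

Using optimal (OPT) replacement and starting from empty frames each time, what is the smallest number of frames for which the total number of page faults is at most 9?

f=1: 12 faults
f=2: 6 faults
f=3: 4 faults
f=4: 4 faults
Smallest f with faults ≤ 9 is 2.

2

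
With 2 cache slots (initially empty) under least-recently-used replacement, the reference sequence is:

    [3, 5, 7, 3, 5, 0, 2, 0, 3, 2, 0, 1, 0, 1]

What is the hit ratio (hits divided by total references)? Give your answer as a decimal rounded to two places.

0.21

3 -> miss, frames {3}
5 -> miss, frames {3,5}
7 -> miss, evict 3, frames {5,7}
3 -> miss, evict 5, frames {7,3}
5 -> miss, evict 7, frames {3,5}
0 -> miss, evict 3, frames {5,0}
2 -> miss, evict 5, frames {0,2}
0 -> hit
3 -> miss, evict 2, frames {0,3}
2 -> miss, evict 0, frames {3,2}
0 -> miss, evict 3, frames {2,0}
1 -> miss, evict 2, frames {0,1}
0 -> hit
1 -> hit
Hits: 3 of 14 references → 3/14 = 0.2143.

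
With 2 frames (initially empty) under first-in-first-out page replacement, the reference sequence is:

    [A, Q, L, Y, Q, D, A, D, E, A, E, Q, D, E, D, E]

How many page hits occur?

5

A -> miss, frames [A]
Q -> miss, frames [A, Q]
L -> miss, evict A, frames [Q, L]
Y -> miss, evict Q, frames [L, Y]
Q -> miss, evict L, frames [Y, Q]
D -> miss, evict Y, frames [Q, D]
A -> miss, evict Q, frames [D, A]
D -> hit
E -> miss, evict D, frames [A, E]
A -> hit
E -> hit
Q -> miss, evict A, frames [E, Q]
D -> miss, evict E, frames [Q, D]
E -> miss, evict Q, frames [D, E]
D -> hit
E -> hit
Hits: 5.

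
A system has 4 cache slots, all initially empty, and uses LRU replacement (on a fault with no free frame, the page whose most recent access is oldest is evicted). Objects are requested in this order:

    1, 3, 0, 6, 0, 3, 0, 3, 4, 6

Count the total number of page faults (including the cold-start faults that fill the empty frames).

1 → fault, frames {1}
3 → fault, frames {1,3}
0 → fault, frames {1,3,0}
6 → fault, frames {1,3,0,6}
0 → hit
3 → hit
0 → hit
3 → hit
4 → fault, evict 1, frames {6,0,3,4}
6 → hit
Page faults: 5.

5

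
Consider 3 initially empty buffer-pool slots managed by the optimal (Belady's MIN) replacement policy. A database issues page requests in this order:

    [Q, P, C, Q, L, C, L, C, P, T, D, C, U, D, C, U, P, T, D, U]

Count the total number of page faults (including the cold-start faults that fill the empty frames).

Q: fault, frames {Q}
P: fault, frames {Q,P}
C: fault, frames {Q,P,C}
Q: hit
L: fault, evict Q, frames {P,C,L}
C: hit
L: hit
C: hit
P: hit
T: fault, evict L, frames {P,C,T}
D: fault, evict T, frames {P,C,D}
C: hit
U: fault, evict P, frames {C,D,U}
D: hit
C: hit
U: hit
P: fault, evict C, frames {D,U,P}
T: fault, evict P, frames {D,U,T}
D: hit
U: hit
Page faults: 9.

9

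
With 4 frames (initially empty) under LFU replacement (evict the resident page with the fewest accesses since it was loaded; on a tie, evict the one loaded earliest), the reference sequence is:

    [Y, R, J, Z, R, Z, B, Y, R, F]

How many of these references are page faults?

Y -> fault, frames (Y)
R -> fault, frames (Y R)
J -> fault, frames (Y R J)
Z -> fault, frames (Y R J Z)
R -> hit
Z -> hit
B -> fault, evict Y, frames (R J Z B)
Y -> fault, evict J, frames (R Z B Y)
R -> hit
F -> fault, evict B, frames (R Z Y F)
Page faults: 7.

7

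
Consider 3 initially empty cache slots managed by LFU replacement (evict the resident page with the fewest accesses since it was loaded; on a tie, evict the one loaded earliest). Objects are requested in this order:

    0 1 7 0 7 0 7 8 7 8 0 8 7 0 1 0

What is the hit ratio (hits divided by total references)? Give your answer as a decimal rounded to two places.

0 → fault, frames [0]
1 → fault, frames [0, 1]
7 → fault, frames [0, 1, 7]
0 → hit
7 → hit
0 → hit
7 → hit
8 → fault, evict 1, frames [0, 7, 8]
7 → hit
8 → hit
0 → hit
8 → hit
7 → hit
0 → hit
1 → fault, evict 8, frames [0, 7, 1]
0 → hit
Hits: 11 of 16 references → 11/16 = 0.6875.

0.69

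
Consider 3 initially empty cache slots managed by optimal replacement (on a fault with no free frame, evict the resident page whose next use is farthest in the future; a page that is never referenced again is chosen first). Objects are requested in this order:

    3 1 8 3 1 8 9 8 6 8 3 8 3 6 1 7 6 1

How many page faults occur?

3 → miss, frames (3)
1 → miss, frames (3 1)
8 → miss, frames (3 1 8)
3 → hit
1 → hit
8 → hit
9 → miss, evict 1, frames (3 8 9)
8 → hit
6 → miss, evict 9, frames (3 8 6)
8 → hit
3 → hit
8 → hit
3 → hit
6 → hit
1 → miss, evict 8, frames (3 6 1)
7 → miss, evict 3, frames (6 1 7)
6 → hit
1 → hit
Page faults: 7.

7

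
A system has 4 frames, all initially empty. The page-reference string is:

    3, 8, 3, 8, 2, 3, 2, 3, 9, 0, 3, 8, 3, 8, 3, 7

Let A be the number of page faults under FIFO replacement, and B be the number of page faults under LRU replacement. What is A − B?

1

Under FIFO: F F . . F . . . F F F F . . . F → 8 faults.
Under LRU: F F . . F . . . F F . F . . . F → 7 faults.
A − B = 8 − 7 = 1.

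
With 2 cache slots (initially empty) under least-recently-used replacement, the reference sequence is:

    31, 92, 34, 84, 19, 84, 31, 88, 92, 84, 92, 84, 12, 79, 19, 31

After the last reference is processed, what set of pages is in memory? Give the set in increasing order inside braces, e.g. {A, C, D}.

31: miss, frames {31}
92: miss, frames {31,92}
34: miss, evict 31, frames {92,34}
84: miss, evict 92, frames {34,84}
19: miss, evict 34, frames {84,19}
84: hit
31: miss, evict 19, frames {84,31}
88: miss, evict 84, frames {31,88}
92: miss, evict 31, frames {88,92}
84: miss, evict 88, frames {92,84}
92: hit
84: hit
12: miss, evict 92, frames {84,12}
79: miss, evict 84, frames {12,79}
19: miss, evict 12, frames {79,19}
31: miss, evict 79, frames {19,31}

{19, 31}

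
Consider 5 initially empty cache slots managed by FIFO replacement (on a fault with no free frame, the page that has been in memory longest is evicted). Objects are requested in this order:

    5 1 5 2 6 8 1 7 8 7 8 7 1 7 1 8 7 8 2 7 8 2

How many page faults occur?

6

5 -> fault, frames [5]
1 -> fault, frames [5, 1]
5 -> hit
2 -> fault, frames [5, 1, 2]
6 -> fault, frames [5, 1, 2, 6]
8 -> fault, frames [5, 1, 2, 6, 8]
1 -> hit
7 -> fault, evict 5, frames [1, 2, 6, 8, 7]
8 -> hit
7 -> hit
8 -> hit
7 -> hit
1 -> hit
7 -> hit
1 -> hit
8 -> hit
7 -> hit
8 -> hit
2 -> hit
7 -> hit
8 -> hit
2 -> hit
Page faults: 6.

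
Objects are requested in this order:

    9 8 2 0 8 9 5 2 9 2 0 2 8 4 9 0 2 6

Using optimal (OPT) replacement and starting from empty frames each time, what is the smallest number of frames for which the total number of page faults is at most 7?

f=1: 18 faults
f=2: 13 faults
f=3: 10 faults
f=4: 8 faults
f=5: 7 faults
f=6: 7 faults
f=7: 7 faults
Smallest f with faults ≤ 7 is 5.

5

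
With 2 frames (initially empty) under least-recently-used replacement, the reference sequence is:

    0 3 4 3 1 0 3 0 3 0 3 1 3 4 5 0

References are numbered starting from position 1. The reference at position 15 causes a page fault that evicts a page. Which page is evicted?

3

pos 1: 0 -> fault, frames [0]
pos 2: 3 -> fault, frames [0, 3]
pos 3: 4 -> fault, evict 0, frames [3, 4]
pos 4: 3 -> hit
pos 5: 1 -> fault, evict 4, frames [3, 1]
pos 6: 0 -> fault, evict 3, frames [1, 0]
pos 7: 3 -> fault, evict 1, frames [0, 3]
pos 8: 0 -> hit
pos 9: 3 -> hit
pos 10: 0 -> hit
pos 11: 3 -> hit
pos 12: 1 -> fault, evict 0, frames [3, 1]
pos 13: 3 -> hit
pos 14: 4 -> fault, evict 1, frames [3, 4]
pos 15: 5 -> fault, evict 3, frames [4, 5]
At position 15, page 3 is evicted.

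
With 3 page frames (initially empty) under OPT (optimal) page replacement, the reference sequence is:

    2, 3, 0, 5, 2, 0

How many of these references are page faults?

2 → fault, frames [2]
3 → fault, frames [2, 3]
0 → fault, frames [2, 3, 0]
5 → fault, evict 3, frames [2, 0, 5]
2 → hit
0 → hit
Page faults: 4.

4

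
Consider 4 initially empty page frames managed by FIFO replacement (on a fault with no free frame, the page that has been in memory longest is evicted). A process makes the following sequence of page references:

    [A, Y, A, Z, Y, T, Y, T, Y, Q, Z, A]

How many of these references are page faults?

A -> miss, frames [A]
Y -> miss, frames [A, Y]
A -> hit
Z -> miss, frames [A, Y, Z]
Y -> hit
T -> miss, frames [A, Y, Z, T]
Y -> hit
T -> hit
Y -> hit
Q -> miss, evict A, frames [Y, Z, T, Q]
Z -> hit
A -> miss, evict Y, frames [Z, T, Q, A]
Page faults: 6.

6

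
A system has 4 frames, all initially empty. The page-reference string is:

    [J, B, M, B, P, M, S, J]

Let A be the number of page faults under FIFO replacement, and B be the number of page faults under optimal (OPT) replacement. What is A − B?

1

Under FIFO: F F F . F . F F → 6 faults.
Under OPT: F F F . F . F . → 5 faults.
A − B = 6 − 5 = 1.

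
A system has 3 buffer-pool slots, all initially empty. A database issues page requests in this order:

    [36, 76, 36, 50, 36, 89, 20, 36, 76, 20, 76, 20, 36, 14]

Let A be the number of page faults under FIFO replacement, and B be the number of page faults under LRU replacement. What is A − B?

1

Under FIFO: F F . F . F F F F . . . . F → 8 faults.
Under LRU: F F . F . F F . F . . . . F → 7 faults.
A − B = 8 − 7 = 1.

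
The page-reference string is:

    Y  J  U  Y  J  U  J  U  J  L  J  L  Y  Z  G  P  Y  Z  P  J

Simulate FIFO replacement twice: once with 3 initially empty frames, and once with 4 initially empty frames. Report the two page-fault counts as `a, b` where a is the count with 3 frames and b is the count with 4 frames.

11, 9

3 frames: F F F . . . . . . F . . F F F F F F . F → 11 faults.
4 frames: F F F . . . . . . F . . . F F F F . . F → 9 faults.
9 < 11: adding a frame reduced faults, as is typical.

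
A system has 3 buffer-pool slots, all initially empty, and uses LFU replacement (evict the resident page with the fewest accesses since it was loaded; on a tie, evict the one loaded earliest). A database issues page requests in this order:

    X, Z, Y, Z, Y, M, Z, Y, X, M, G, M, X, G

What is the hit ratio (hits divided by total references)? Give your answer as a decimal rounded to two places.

X → miss, frames (X)
Z → miss, frames (X Z)
Y → miss, frames (X Z Y)
Z → hit
Y → hit
M → miss, evict X, frames (Z Y M)
Z → hit
Y → hit
X → miss, evict M, frames (Z Y X)
M → miss, evict X, frames (Z Y M)
G → miss, evict M, frames (Z Y G)
M → miss, evict G, frames (Z Y M)
X → miss, evict M, frames (Z Y X)
G → miss, evict X, frames (Z Y G)
Hits: 4 of 14 references → 4/14 = 0.2857.

0.29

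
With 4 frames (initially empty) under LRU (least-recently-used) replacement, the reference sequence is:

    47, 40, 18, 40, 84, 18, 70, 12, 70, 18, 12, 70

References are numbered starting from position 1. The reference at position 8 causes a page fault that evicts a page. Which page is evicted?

pos 1: 47: fault, frames [47]
pos 2: 40: fault, frames [47, 40]
pos 3: 18: fault, frames [47, 40, 18]
pos 4: 40: hit
pos 5: 84: fault, frames [47, 18, 40, 84]
pos 6: 18: hit
pos 7: 70: fault, evict 47, frames [40, 84, 18, 70]
pos 8: 12: fault, evict 40, frames [84, 18, 70, 12]
At position 8, page 40 is evicted.

40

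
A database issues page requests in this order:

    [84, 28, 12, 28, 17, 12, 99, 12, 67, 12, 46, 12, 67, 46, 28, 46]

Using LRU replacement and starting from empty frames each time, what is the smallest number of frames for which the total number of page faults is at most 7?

f=1: 16 faults
f=2: 11 faults
f=3: 8 faults
f=4: 8 faults
f=5: 8 faults
f=6: 7 faults
f=7: 7 faults
Smallest f with faults ≤ 7 is 6.

6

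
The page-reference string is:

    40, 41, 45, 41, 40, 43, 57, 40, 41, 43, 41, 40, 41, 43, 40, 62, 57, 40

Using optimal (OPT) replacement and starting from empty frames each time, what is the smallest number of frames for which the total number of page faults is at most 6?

4

f=1: 18 faults
f=2: 12 faults
f=3: 8 faults
f=4: 6 faults
f=5: 6 faults
f=6: 6 faults
Smallest f with faults ≤ 6 is 4.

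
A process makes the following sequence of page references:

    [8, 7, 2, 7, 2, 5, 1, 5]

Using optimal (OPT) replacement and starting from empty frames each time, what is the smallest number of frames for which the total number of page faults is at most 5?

2

f=1: 8 faults
f=2: 5 faults
f=3: 5 faults
f=4: 5 faults
f=5: 5 faults
Smallest f with faults ≤ 5 is 2.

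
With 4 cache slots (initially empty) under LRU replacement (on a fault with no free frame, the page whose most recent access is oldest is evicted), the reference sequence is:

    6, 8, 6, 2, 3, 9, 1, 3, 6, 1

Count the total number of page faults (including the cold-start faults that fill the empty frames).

7

6: fault, frames [6]
8: fault, frames [6, 8]
6: hit
2: fault, frames [8, 6, 2]
3: fault, frames [8, 6, 2, 3]
9: fault, evict 8, frames [6, 2, 3, 9]
1: fault, evict 6, frames [2, 3, 9, 1]
3: hit
6: fault, evict 2, frames [9, 1, 3, 6]
1: hit
Page faults: 7.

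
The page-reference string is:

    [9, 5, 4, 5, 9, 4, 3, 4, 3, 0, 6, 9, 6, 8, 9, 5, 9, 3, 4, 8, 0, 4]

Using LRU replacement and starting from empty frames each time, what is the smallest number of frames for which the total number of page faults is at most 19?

f=1: 22 faults
f=2: 17 faults
f=3: 13 faults
f=4: 13 faults
f=5: 11 faults
f=6: 10 faults
f=7: 7 faults
Smallest f with faults ≤ 19 is 2.

2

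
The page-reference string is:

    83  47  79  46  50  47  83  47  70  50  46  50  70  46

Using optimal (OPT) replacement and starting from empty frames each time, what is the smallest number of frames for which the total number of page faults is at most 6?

4

f=1: 14 faults
f=2: 10 faults
f=3: 7 faults
f=4: 6 faults
f=5: 6 faults
f=6: 6 faults
Smallest f with faults ≤ 6 is 4.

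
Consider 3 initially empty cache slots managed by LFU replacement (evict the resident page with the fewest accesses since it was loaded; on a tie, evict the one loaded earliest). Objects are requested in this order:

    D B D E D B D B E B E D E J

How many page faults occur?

4

D → fault, frames {D}
B → fault, frames {D,B}
D → hit
E → fault, frames {D,B,E}
D → hit
B → hit
D → hit
B → hit
E → hit
B → hit
E → hit
D → hit
E → hit
J → fault, evict B, frames {D,E,J}
Page faults: 4.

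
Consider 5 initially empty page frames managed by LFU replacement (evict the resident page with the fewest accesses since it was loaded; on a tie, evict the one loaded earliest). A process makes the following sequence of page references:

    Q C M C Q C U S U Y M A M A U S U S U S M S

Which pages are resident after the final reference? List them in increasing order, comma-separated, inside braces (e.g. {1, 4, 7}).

{A, C, M, S, U}

Q -> fault, frames (Q)
C -> fault, frames (Q C)
M -> fault, frames (Q C M)
C -> hit
Q -> hit
C -> hit
U -> fault, frames (Q C M U)
S -> fault, frames (Q C M U S)
U -> hit
Y -> fault, evict M, frames (Q C U S Y)
M -> fault, evict S, frames (Q C U Y M)
A -> fault, evict Y, frames (Q C U M A)
M -> hit
A -> hit
U -> hit
S -> fault, evict Q, frames (C U M A S)
U -> hit
S -> hit
U -> hit
S -> hit
M -> hit
S -> hit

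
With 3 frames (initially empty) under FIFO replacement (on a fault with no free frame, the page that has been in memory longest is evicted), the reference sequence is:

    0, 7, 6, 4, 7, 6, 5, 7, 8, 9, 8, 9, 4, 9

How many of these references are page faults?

0 → fault, frames [0]
7 → fault, frames [0, 7]
6 → fault, frames [0, 7, 6]
4 → fault, evict 0, frames [7, 6, 4]
7 → hit
6 → hit
5 → fault, evict 7, frames [6, 4, 5]
7 → fault, evict 6, frames [4, 5, 7]
8 → fault, evict 4, frames [5, 7, 8]
9 → fault, evict 5, frames [7, 8, 9]
8 → hit
9 → hit
4 → fault, evict 7, frames [8, 9, 4]
9 → hit
Page faults: 9.

9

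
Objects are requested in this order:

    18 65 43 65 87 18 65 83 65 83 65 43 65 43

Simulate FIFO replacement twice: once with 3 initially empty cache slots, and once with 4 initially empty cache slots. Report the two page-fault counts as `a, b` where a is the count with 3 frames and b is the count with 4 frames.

8, 5

3 frames: F F F . F F F F . . . F . . → 8 faults.
4 frames: F F F . F . . F . . . . . . → 5 faults.
5 < 8: adding a frame reduced faults, as is typical.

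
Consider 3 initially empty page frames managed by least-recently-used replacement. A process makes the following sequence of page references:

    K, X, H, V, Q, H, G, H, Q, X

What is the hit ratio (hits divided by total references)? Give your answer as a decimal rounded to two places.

0.30

K: miss, frames {K}
X: miss, frames {K,X}
H: miss, frames {K,X,H}
V: miss, evict K, frames {X,H,V}
Q: miss, evict X, frames {H,V,Q}
H: hit
G: miss, evict V, frames {Q,H,G}
H: hit
Q: hit
X: miss, evict G, frames {H,Q,X}
Hits: 3 of 10 references → 3/10 = 0.3000.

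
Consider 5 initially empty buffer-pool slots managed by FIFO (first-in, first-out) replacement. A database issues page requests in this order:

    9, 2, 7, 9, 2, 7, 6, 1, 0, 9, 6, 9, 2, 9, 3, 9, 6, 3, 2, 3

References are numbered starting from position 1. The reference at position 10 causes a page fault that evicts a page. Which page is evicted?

2

pos 1: 9 -> miss, frames [9]
pos 2: 2 -> miss, frames [9, 2]
pos 3: 7 -> miss, frames [9, 2, 7]
pos 4: 9 -> hit
pos 5: 2 -> hit
pos 6: 7 -> hit
pos 7: 6 -> miss, frames [9, 2, 7, 6]
pos 8: 1 -> miss, frames [9, 2, 7, 6, 1]
pos 9: 0 -> miss, evict 9, frames [2, 7, 6, 1, 0]
pos 10: 9 -> miss, evict 2, frames [7, 6, 1, 0, 9]
At position 10, page 2 is evicted.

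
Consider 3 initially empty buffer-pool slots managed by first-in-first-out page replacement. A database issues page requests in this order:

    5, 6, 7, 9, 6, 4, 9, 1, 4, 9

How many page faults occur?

5 -> miss, frames [5]
6 -> miss, frames [5, 6]
7 -> miss, frames [5, 6, 7]
9 -> miss, evict 5, frames [6, 7, 9]
6 -> hit
4 -> miss, evict 6, frames [7, 9, 4]
9 -> hit
1 -> miss, evict 7, frames [9, 4, 1]
4 -> hit
9 -> hit
Page faults: 6.

6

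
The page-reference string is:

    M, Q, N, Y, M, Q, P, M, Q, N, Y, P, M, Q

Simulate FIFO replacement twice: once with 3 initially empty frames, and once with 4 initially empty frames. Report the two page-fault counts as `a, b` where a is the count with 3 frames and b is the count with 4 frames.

11, 12

3 frames: F F F F F F F . . F F . F F → 11 faults.
4 frames: F F F F . . F F F F F F F F → 12 faults.
12 > 11: adding a frame increased faults — Belady's anomaly.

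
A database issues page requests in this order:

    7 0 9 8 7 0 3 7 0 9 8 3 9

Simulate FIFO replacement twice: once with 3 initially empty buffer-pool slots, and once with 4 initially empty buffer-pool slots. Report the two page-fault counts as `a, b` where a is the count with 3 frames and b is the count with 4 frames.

3 frames: F F F F F F F . . F F . . → 9 faults.
4 frames: F F F F . . F F F F F F . → 10 faults.
10 > 9: adding a frame increased faults — Belady's anomaly.

9, 10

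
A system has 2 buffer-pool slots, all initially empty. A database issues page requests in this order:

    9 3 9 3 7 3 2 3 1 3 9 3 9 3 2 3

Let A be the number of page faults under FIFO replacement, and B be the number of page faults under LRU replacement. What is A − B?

Under FIFO: F F . . F . F F F . F F . . F . → 9 faults.
Under LRU: F F . . F . F . F . F . . . F . → 7 faults.
A − B = 9 − 7 = 2.

2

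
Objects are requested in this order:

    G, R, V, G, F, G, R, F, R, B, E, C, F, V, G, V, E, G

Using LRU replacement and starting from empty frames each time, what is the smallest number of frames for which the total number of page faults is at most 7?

7

f=1: 18 faults
f=2: 15 faults
f=3: 12 faults
f=4: 11 faults
f=5: 9 faults
f=6: 9 faults
f=7: 7 faults
Smallest f with faults ≤ 7 is 7.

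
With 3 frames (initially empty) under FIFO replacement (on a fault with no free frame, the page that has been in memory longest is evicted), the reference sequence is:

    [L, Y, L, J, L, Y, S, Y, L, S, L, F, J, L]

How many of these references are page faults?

L → fault, frames [L]
Y → fault, frames [L, Y]
L → hit
J → fault, frames [L, Y, J]
L → hit
Y → hit
S → fault, evict L, frames [Y, J, S]
Y → hit
L → fault, evict Y, frames [J, S, L]
S → hit
L → hit
F → fault, evict J, frames [S, L, F]
J → fault, evict S, frames [L, F, J]
L → hit
Page faults: 7.

7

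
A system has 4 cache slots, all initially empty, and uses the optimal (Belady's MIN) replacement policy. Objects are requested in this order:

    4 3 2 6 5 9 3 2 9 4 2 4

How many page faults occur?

4 → miss, frames (4)
3 → miss, frames (4 3)
2 → miss, frames (4 3 2)
6 → miss, frames (4 3 2 6)
5 → miss, evict 6, frames (4 3 2 5)
9 → miss, evict 5, frames (4 3 2 9)
3 → hit
2 → hit
9 → hit
4 → hit
2 → hit
4 → hit
Page faults: 6.

6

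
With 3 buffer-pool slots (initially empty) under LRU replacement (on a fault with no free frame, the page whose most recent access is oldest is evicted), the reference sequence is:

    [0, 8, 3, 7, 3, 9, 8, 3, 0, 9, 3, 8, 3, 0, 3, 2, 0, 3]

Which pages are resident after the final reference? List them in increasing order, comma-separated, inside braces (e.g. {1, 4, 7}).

{0, 2, 3}

0: fault, frames [0]
8: fault, frames [0, 8]
3: fault, frames [0, 8, 3]
7: fault, evict 0, frames [8, 3, 7]
3: hit
9: fault, evict 8, frames [7, 3, 9]
8: fault, evict 7, frames [3, 9, 8]
3: hit
0: fault, evict 9, frames [8, 3, 0]
9: fault, evict 8, frames [3, 0, 9]
3: hit
8: fault, evict 0, frames [9, 3, 8]
3: hit
0: fault, evict 9, frames [8, 3, 0]
3: hit
2: fault, evict 8, frames [0, 3, 2]
0: hit
3: hit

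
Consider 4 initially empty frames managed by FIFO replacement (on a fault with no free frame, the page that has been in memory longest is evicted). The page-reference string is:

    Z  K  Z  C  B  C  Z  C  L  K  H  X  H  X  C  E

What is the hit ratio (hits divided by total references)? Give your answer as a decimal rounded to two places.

0.44

Z -> fault, frames {Z}
K -> fault, frames {Z,K}
Z -> hit
C -> fault, frames {Z,K,C}
B -> fault, frames {Z,K,C,B}
C -> hit
Z -> hit
C -> hit
L -> fault, evict Z, frames {K,C,B,L}
K -> hit
H -> fault, evict K, frames {C,B,L,H}
X -> fault, evict C, frames {B,L,H,X}
H -> hit
X -> hit
C -> fault, evict B, frames {L,H,X,C}
E -> fault, evict L, frames {H,X,C,E}
Hits: 7 of 16 references → 7/16 = 0.4375.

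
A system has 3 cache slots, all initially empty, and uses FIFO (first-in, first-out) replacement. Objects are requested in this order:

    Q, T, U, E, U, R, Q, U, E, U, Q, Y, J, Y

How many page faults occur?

Q -> miss, frames (Q)
T -> miss, frames (Q T)
U -> miss, frames (Q T U)
E -> miss, evict Q, frames (T U E)
U -> hit
R -> miss, evict T, frames (U E R)
Q -> miss, evict U, frames (E R Q)
U -> miss, evict E, frames (R Q U)
E -> miss, evict R, frames (Q U E)
U -> hit
Q -> hit
Y -> miss, evict Q, frames (U E Y)
J -> miss, evict U, frames (E Y J)
Y -> hit
Page faults: 10.

10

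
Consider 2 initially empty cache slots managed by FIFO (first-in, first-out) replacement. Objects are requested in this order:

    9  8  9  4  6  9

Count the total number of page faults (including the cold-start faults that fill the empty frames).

9: miss, frames [9]
8: miss, frames [9, 8]
9: hit
4: miss, evict 9, frames [8, 4]
6: miss, evict 8, frames [4, 6]
9: miss, evict 4, frames [6, 9]
Page faults: 5.

5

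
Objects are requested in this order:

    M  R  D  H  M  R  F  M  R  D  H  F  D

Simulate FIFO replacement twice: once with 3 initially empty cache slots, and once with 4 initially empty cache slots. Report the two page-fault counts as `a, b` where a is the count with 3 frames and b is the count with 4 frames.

9, 10

3 frames: F F F F F F F . . F F . . → 9 faults.
4 frames: F F F F . . F F F F F F . → 10 faults.
10 > 9: adding a frame increased faults — Belady's anomaly.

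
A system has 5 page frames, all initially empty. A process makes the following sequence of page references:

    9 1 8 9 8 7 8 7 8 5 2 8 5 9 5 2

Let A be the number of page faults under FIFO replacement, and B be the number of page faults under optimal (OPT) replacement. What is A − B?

1

Under FIFO: F F F . . F . . . F F . . F . . → 7 faults.
Under OPT: F F F . . F . . . F F . . . . . → 6 faults.
A − B = 7 − 6 = 1.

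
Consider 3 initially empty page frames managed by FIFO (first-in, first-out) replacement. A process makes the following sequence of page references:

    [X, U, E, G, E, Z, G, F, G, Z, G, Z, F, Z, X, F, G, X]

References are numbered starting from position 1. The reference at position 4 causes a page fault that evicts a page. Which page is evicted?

pos 1: X -> fault, frames [X]
pos 2: U -> fault, frames [X, U]
pos 3: E -> fault, frames [X, U, E]
pos 4: G -> fault, evict X, frames [U, E, G]
At position 4, page X is evicted.

X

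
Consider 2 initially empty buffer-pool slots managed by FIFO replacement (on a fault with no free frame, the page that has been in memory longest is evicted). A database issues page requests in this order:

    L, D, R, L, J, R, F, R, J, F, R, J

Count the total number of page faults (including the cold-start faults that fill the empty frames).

L: fault, frames [L]
D: fault, frames [L, D]
R: fault, evict L, frames [D, R]
L: fault, evict D, frames [R, L]
J: fault, evict R, frames [L, J]
R: fault, evict L, frames [J, R]
F: fault, evict J, frames [R, F]
R: hit
J: fault, evict R, frames [F, J]
F: hit
R: fault, evict F, frames [J, R]
J: hit
Page faults: 9.

9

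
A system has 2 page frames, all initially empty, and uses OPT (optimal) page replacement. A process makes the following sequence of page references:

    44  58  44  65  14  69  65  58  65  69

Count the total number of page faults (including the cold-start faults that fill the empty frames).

44 -> fault, frames {44}
58 -> fault, frames {44,58}
44 -> hit
65 -> fault, evict 44, frames {58,65}
14 -> fault, evict 58, frames {65,14}
69 -> fault, evict 14, frames {65,69}
65 -> hit
58 -> fault, evict 69, frames {65,58}
65 -> hit
69 -> fault, evict 58, frames {65,69}
Page faults: 7.

7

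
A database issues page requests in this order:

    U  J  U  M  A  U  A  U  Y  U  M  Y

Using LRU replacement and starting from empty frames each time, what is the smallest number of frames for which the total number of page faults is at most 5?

f=1: 12 faults
f=2: 8 faults
f=3: 6 faults
f=4: 5 faults
f=5: 5 faults
Smallest f with faults ≤ 5 is 4.

4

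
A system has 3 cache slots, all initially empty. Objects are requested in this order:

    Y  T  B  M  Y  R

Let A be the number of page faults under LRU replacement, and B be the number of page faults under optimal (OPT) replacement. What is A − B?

1

Under LRU: F F F F F F → 6 faults.
Under OPT: F F F F . F → 5 faults.
A − B = 6 − 5 = 1.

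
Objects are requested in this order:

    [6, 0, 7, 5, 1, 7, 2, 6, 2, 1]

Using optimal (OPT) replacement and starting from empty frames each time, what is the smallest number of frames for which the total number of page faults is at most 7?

3

f=1: 10 faults
f=2: 8 faults
f=3: 6 faults
f=4: 6 faults
f=5: 6 faults
f=6: 6 faults
Smallest f with faults ≤ 7 is 3.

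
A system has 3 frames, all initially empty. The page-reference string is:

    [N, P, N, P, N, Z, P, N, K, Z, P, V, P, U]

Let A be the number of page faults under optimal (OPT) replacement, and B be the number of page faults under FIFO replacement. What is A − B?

-1

Under OPT: F F . . . F . . F . . F . F → 6 faults.
Under FIFO: F F . . . F . . F . . F F F → 7 faults.
A − B = 6 − 7 = -1.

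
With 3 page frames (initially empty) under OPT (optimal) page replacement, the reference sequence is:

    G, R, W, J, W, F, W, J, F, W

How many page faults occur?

5

G: miss, frames (G)
R: miss, frames (G R)
W: miss, frames (G R W)
J: miss, evict R, frames (G W J)
W: hit
F: miss, evict G, frames (W J F)
W: hit
J: hit
F: hit
W: hit
Page faults: 5.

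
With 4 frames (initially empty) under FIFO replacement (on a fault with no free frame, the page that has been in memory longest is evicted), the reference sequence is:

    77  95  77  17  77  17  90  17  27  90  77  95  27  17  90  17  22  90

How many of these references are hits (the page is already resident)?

8

77 -> fault, frames (77)
95 -> fault, frames (77 95)
77 -> hit
17 -> fault, frames (77 95 17)
77 -> hit
17 -> hit
90 -> fault, frames (77 95 17 90)
17 -> hit
27 -> fault, evict 77, frames (95 17 90 27)
90 -> hit
77 -> fault, evict 95, frames (17 90 27 77)
95 -> fault, evict 17, frames (90 27 77 95)
27 -> hit
17 -> fault, evict 90, frames (27 77 95 17)
90 -> fault, evict 27, frames (77 95 17 90)
17 -> hit
22 -> fault, evict 77, frames (95 17 90 22)
90 -> hit
Hits: 8.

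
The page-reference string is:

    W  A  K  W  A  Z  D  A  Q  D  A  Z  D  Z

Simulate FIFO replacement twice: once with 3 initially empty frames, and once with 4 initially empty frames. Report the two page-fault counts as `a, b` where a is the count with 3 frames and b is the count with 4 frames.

3 frames: F F F . . F F F F . . F F . → 9 faults.
4 frames: F F F . . F F . F . F . . . → 7 faults.
7 < 9: adding a frame reduced faults, as is typical.

9, 7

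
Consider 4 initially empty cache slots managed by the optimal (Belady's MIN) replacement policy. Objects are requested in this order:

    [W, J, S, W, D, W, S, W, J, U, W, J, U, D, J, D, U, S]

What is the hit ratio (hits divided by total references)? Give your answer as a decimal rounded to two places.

0.67

W → fault, frames {W}
J → fault, frames {W,J}
S → fault, frames {W,J,S}
W → hit
D → fault, frames {W,J,S,D}
W → hit
S → hit
W → hit
J → hit
U → fault, evict S, frames {W,J,D,U}
W → hit
J → hit
U → hit
D → hit
J → hit
D → hit
U → hit
S → fault, evict U, frames {W,J,D,S}
Hits: 12 of 18 references → 12/18 = 0.6667.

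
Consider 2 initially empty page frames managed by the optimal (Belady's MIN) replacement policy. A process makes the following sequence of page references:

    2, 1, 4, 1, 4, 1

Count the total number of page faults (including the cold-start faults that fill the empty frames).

2 -> fault, frames (2)
1 -> fault, frames (2 1)
4 -> fault, evict 2, frames (1 4)
1 -> hit
4 -> hit
1 -> hit
Page faults: 3.

3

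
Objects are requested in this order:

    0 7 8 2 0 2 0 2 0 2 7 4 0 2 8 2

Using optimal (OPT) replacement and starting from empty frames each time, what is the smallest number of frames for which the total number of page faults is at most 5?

4

f=1: 16 faults
f=2: 8 faults
f=3: 6 faults
f=4: 5 faults
f=5: 5 faults
Smallest f with faults ≤ 5 is 4.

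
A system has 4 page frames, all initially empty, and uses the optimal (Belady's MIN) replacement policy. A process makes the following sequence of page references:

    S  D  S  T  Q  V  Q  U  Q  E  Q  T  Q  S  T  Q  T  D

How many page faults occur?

8

S -> miss, frames (S)
D -> miss, frames (S D)
S -> hit
T -> miss, frames (S D T)
Q -> miss, frames (S D T Q)
V -> miss, evict D, frames (S T Q V)
Q -> hit
U -> miss, evict V, frames (S T Q U)
Q -> hit
E -> miss, evict U, frames (S T Q E)
Q -> hit
T -> hit
Q -> hit
S -> hit
T -> hit
Q -> hit
T -> hit
D -> miss, evict E, frames (S T Q D)
Page faults: 8.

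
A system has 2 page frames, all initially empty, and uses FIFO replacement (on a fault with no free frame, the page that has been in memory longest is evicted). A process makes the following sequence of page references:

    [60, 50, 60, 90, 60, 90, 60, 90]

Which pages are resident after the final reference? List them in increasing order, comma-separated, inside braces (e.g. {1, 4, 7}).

{60, 90}

60: fault, frames {60}
50: fault, frames {60,50}
60: hit
90: fault, evict 60, frames {50,90}
60: fault, evict 50, frames {90,60}
90: hit
60: hit
90: hit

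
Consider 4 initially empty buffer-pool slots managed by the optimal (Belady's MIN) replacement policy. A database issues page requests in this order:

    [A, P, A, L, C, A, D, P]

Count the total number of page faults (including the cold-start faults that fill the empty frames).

5

A → miss, frames {A}
P → miss, frames {A,P}
A → hit
L → miss, frames {A,P,L}
C → miss, frames {A,P,L,C}
A → hit
D → miss, evict C, frames {A,P,L,D}
P → hit
Page faults: 5.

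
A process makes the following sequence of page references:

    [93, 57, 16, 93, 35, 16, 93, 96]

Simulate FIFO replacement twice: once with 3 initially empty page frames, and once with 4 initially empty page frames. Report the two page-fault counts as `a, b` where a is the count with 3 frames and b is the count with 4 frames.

3 frames: F F F . F . F F → 6 faults.
4 frames: F F F . F . . F → 5 faults.
5 < 6: adding a frame reduced faults, as is typical.

6, 5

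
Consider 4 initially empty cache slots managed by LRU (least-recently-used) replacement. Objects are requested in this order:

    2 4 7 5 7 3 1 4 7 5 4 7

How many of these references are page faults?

2: fault, frames [2]
4: fault, frames [2, 4]
7: fault, frames [2, 4, 7]
5: fault, frames [2, 4, 7, 5]
7: hit
3: fault, evict 2, frames [4, 5, 7, 3]
1: fault, evict 4, frames [5, 7, 3, 1]
4: fault, evict 5, frames [7, 3, 1, 4]
7: hit
5: fault, evict 3, frames [1, 4, 7, 5]
4: hit
7: hit
Page faults: 8.

8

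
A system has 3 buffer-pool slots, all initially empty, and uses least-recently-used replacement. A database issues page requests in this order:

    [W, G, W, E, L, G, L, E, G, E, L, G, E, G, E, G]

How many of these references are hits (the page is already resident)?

W: miss, frames [W]
G: miss, frames [W, G]
W: hit
E: miss, frames [G, W, E]
L: miss, evict G, frames [W, E, L]
G: miss, evict W, frames [E, L, G]
L: hit
E: hit
G: hit
E: hit
L: hit
G: hit
E: hit
G: hit
E: hit
G: hit
Hits: 11.

11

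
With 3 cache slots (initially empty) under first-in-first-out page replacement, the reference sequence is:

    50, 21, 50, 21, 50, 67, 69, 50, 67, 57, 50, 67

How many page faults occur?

50 -> miss, frames {50}
21 -> miss, frames {50,21}
50 -> hit
21 -> hit
50 -> hit
67 -> miss, frames {50,21,67}
69 -> miss, evict 50, frames {21,67,69}
50 -> miss, evict 21, frames {67,69,50}
67 -> hit
57 -> miss, evict 67, frames {69,50,57}
50 -> hit
67 -> miss, evict 69, frames {50,57,67}
Page faults: 7.

7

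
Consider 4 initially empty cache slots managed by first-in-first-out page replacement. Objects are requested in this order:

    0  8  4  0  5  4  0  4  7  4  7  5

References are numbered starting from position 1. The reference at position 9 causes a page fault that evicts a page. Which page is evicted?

0

pos 1: 0 -> miss, frames [0]
pos 2: 8 -> miss, frames [0, 8]
pos 3: 4 -> miss, frames [0, 8, 4]
pos 4: 0 -> hit
pos 5: 5 -> miss, frames [0, 8, 4, 5]
pos 6: 4 -> hit
pos 7: 0 -> hit
pos 8: 4 -> hit
pos 9: 7 -> miss, evict 0, frames [8, 4, 5, 7]
At position 9, page 0 is evicted.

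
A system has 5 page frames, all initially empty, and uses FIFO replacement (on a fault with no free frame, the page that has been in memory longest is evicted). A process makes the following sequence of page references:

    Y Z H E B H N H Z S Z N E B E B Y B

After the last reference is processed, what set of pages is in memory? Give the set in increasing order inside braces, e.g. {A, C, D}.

Y: miss, frames [Y]
Z: miss, frames [Y, Z]
H: miss, frames [Y, Z, H]
E: miss, frames [Y, Z, H, E]
B: miss, frames [Y, Z, H, E, B]
H: hit
N: miss, evict Y, frames [Z, H, E, B, N]
H: hit
Z: hit
S: miss, evict Z, frames [H, E, B, N, S]
Z: miss, evict H, frames [E, B, N, S, Z]
N: hit
E: hit
B: hit
E: hit
B: hit
Y: miss, evict E, frames [B, N, S, Z, Y]
B: hit

{B, N, S, Y, Z}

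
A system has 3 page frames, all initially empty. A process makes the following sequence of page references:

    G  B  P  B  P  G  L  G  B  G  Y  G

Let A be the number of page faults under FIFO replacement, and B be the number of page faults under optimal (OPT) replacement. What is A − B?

2

Under FIFO: F F F . . . F F F . F . → 7 faults.
Under OPT: F F F . . . F . . . F . → 5 faults.
A − B = 7 − 5 = 2.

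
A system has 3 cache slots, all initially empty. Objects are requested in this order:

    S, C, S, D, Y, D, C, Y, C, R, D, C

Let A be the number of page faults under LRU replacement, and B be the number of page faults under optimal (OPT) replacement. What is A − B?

Under LRU: F F . F F . F . . F F . → 7 faults.
Under OPT: F F . F F . . . . F . . → 5 faults.
A − B = 7 − 5 = 2.

2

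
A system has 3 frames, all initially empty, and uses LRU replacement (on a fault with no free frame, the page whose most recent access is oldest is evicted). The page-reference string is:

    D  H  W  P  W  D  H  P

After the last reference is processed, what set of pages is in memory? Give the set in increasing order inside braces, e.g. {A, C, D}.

D → fault, frames (D)
H → fault, frames (D H)
W → fault, frames (D H W)
P → fault, evict D, frames (H W P)
W → hit
D → fault, evict H, frames (P W D)
H → fault, evict P, frames (W D H)
P → fault, evict W, frames (D H P)

{D, H, P}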